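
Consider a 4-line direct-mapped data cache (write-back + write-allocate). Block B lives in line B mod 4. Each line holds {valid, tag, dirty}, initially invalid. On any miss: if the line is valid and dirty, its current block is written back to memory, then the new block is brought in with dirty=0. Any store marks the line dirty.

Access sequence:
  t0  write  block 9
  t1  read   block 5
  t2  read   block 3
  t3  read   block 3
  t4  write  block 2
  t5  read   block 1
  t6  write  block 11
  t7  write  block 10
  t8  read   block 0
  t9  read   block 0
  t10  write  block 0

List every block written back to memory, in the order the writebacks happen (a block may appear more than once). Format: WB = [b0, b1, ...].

0: W B9 -> L1 miss  d=D]
1: R B5 -> L1 miss wb->B9  d=-]
2: R B3 -> L3 miss  d=-]
3: R B3 -> L3 hit  d=-]
4: W B2 -> L2 miss  d=D]
5: R B1 -> L1 miss  d=-]
6: W B11 -> L3 miss  d=D]
7: W B10 -> L2 miss wb->B2  d=D]
8: R B0 -> L0 miss  d=-]
9: R B0 -> L0 hit  d=-]
10: W B0 -> L0 hit  d=D]

WB = [9, 2]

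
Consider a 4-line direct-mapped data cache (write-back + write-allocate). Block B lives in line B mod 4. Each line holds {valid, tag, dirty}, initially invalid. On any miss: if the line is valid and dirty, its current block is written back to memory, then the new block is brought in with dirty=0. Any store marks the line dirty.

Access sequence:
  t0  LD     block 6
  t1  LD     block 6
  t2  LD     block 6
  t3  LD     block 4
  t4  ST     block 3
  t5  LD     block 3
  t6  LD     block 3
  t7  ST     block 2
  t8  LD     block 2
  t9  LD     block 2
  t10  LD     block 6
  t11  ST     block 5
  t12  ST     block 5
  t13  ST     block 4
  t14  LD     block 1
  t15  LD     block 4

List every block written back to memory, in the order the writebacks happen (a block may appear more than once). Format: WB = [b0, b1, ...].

  0 | R B6 → L2 miss [-]
  1 | R B6 → L2 hit [-]
  2 | R B6 → L2 hit [-]
  3 | R B4 → L0 miss [-]
  4 | W B3 → L3 miss [D]
  5 | R B3 → L3 hit [D]
  6 | R B3 → L3 hit [D]
  7 | W B2 → L2 miss [D]
  8 | R B2 → L2 hit [D]
  9 | R B2 → L2 hit [D]
  10 | R B6 → L2 miss wb→B2 [-]
  11 | W B5 → L1 miss [D]
  12 | W B5 → L1 hit [D]
  13 | W B4 → L0 hit [D]
  14 | R B1 → L1 miss wb→B5 [-]
  15 | R B4 → L0 hit [D]

WB = [2, 5]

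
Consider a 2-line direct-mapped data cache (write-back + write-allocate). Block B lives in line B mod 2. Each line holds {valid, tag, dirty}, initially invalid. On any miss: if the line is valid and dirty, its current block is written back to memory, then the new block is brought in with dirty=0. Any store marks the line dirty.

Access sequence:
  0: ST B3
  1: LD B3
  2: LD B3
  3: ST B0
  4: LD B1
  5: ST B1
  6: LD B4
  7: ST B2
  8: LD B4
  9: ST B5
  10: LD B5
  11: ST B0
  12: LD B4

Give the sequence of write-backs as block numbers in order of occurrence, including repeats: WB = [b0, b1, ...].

WB = [3, 0, 2, 1, 0]

0: W B3 → L1 miss [D]
1: R B3 → L1 hit [D]
2: R B3 → L1 hit [D]
3: W B0 → L0 miss [D]
4: R B1 → L1 miss wb→B3 [-]
5: W B1 → L1 hit [D]
6: R B4 → L0 miss wb→B0 [-]
7: W B2 → L0 miss [D]
8: R B4 → L0 miss wb→B2 [-]
9: W B5 → L1 miss wb→B1 [D]
10: R B5 → L1 hit [D]
11: W B0 → L0 miss [D]
12: R B4 → L0 miss wb→B0 [-]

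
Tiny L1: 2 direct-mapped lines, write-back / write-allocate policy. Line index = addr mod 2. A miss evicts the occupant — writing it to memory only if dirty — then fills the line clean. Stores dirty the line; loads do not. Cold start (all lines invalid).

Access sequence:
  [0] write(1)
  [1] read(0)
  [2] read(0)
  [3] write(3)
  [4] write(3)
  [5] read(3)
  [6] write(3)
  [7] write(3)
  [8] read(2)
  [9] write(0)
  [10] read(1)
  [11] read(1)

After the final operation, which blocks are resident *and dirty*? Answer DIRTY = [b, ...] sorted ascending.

0: W B1 -> L1 miss  d=D]
1: R B0 -> L0 miss  d=-]
2: R B0 -> L0 hit  d=-]
3: W B3 -> L1 miss wb->B1  d=D]
4: W B3 -> L1 hit  d=D]
5: R B3 -> L1 hit  d=D]
6: W B3 -> L1 hit  d=D]
7: W B3 -> L1 hit  d=D]
8: R B2 -> L0 miss  d=-]
9: W B0 -> L0 miss  d=D]
10: R B1 -> L1 miss wb->B3  d=-]
11: R B1 -> L1 hit  d=-]

DIRTY = [0]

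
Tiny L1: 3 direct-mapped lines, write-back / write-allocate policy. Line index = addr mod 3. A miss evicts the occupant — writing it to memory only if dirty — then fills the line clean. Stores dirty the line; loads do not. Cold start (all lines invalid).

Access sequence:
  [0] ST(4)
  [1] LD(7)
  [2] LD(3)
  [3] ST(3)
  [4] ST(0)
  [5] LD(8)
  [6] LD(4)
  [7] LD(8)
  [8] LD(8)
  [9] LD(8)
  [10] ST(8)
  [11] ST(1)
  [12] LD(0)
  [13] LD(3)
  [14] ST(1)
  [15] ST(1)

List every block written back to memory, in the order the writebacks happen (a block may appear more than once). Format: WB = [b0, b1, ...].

  0 | W B4 → L1 miss [D]
  1 | R B7 → L1 miss wb→B4 [-]
  2 | R B3 → L0 miss [-]
  3 | W B3 → L0 hit [D]
  4 | W B0 → L0 miss wb→B3 [D]
  5 | R B8 → L2 miss [-]
  6 | R B4 → L1 miss [-]
  7 | R B8 → L2 hit [-]
  8 | R B8 → L2 hit [-]
  9 | R B8 → L2 hit [-]
  10 | W B8 → L2 hit [D]
  11 | W B1 → L1 miss [D]
  12 | R B0 → L0 hit [D]
  13 | R B3 → L0 miss wb→B0 [-]
  14 | W B1 → L1 hit [D]
  15 | W B1 → L1 hit [D]

WB = [4, 3, 0]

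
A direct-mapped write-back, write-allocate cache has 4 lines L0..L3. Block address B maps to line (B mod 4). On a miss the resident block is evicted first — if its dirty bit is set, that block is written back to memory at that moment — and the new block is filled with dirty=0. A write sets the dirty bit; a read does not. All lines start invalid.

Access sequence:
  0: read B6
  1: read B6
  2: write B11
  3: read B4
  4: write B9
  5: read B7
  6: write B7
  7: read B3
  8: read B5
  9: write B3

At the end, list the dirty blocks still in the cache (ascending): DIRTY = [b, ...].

0: R B6 -> L2 miss  d=-]
1: R B6 -> L2 hit  d=-]
2: W B11 -> L3 miss  d=D]
3: R B4 -> L0 miss  d=-]
4: W B9 -> L1 miss  d=D]
5: R B7 -> L3 miss wb->B11  d=-]
6: W B7 -> L3 hit  d=D]
7: R B3 -> L3 miss wb->B7  d=-]
8: R B5 -> L1 miss wb->B9  d=-]
9: W B3 -> L3 hit  d=D]

DIRTY = [3]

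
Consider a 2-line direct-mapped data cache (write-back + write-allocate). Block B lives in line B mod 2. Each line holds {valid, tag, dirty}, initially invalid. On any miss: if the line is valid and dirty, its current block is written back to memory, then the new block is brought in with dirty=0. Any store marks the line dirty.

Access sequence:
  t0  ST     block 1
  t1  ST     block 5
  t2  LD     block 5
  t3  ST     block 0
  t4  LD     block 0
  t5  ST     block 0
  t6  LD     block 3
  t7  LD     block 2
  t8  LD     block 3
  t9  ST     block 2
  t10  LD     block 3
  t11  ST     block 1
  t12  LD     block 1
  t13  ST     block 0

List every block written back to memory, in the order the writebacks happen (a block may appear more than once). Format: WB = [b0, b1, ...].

  0 | W B1 → L1 miss [D]
  1 | W B5 → L1 miss wb→B1 [D]
  2 | R B5 → L1 hit [D]
  3 | W B0 → L0 miss [D]
  4 | R B0 → L0 hit [D]
  5 | W B0 → L0 hit [D]
  6 | R B3 → L1 miss wb→B5 [-]
  7 | R B2 → L0 miss wb→B0 [-]
  8 | R B3 → L1 hit [-]
  9 | W B2 → L0 hit [D]
  10 | R B3 → L1 hit [-]
  11 | W B1 → L1 miss [D]
  12 | R B1 → L1 hit [D]
  13 | W B0 → L0 miss wb→B2 [D]

WB = [1, 5, 0, 2]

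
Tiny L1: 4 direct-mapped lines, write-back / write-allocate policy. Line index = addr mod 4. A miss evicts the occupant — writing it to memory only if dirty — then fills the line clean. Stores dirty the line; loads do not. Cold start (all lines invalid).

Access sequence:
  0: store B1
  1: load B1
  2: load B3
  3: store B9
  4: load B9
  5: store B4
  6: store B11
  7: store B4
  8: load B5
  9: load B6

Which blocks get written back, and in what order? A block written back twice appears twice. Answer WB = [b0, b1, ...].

  0 | W B1 → L1 miss [D]
  1 | R B1 → L1 hit [D]
  2 | R B3 → L3 miss [-]
  3 | W B9 → L1 miss wb→B1 [D]
  4 | R B9 → L1 hit [D]
  5 | W B4 → L0 miss [D]
  6 | W B11 → L3 miss [D]
  7 | W B4 → L0 hit [D]
  8 | R B5 → L1 miss wb→B9 [-]
  9 | R B6 → L2 miss [-]

WB = [1, 9]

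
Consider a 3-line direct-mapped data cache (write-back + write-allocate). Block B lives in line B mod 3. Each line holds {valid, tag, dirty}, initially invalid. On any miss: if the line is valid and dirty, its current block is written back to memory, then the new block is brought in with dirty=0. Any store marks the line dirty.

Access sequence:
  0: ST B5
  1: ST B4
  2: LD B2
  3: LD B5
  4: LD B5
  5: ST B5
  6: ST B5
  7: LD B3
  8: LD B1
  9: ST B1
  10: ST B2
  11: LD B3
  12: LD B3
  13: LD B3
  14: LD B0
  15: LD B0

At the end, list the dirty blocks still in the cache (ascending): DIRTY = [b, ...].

  0 | W B5 → L2 miss [D]
  1 | W B4 → L1 miss [D]
  2 | R B2 → L2 miss wb→B5 [-]
  3 | R B5 → L2 miss [-]
  4 | R B5 → L2 hit [-]
  5 | W B5 → L2 hit [D]
  6 | W B5 → L2 hit [D]
  7 | R B3 → L0 miss [-]
  8 | R B1 → L1 miss wb→B4 [-]
  9 | W B1 → L1 hit [D]
  10 | W B2 → L2 miss wb→B5 [D]
  11 | R B3 → L0 hit [-]
  12 | R B3 → L0 hit [-]
  13 | R B3 → L0 hit [-]
  14 | R B0 → L0 miss [-]
  15 | R B0 → L0 hit [-]

DIRTY = [1, 2]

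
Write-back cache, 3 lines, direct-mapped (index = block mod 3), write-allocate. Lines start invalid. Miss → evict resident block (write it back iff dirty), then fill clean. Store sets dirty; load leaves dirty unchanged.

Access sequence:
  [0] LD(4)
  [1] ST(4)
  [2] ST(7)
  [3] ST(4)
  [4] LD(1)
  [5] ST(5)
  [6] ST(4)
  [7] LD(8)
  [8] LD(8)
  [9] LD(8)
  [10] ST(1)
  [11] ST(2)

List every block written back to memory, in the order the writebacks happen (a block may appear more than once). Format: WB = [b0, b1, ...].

0: R B4 → L1 miss [-]
1: W B4 → L1 hit [D]
2: W B7 → L1 miss wb→B4 [D]
3: W B4 → L1 miss wb→B7 [D]
4: R B1 → L1 miss wb→B4 [-]
5: W B5 → L2 miss [D]
6: W B4 → L1 miss [D]
7: R B8 → L2 miss wb→B5 [-]
8: R B8 → L2 hit [-]
9: R B8 → L2 hit [-]
10: W B1 → L1 miss wb→B4 [D]
11: W B2 → L2 miss [D]

WB = [4, 7, 4, 5, 4]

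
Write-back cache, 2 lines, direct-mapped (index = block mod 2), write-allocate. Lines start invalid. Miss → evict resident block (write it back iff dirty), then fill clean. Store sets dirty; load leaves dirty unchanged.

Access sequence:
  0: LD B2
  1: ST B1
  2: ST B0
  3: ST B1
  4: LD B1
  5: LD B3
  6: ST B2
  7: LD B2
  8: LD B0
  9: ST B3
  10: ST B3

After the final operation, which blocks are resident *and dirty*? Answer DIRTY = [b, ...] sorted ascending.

DIRTY = [3]

0: R B2 → L0 miss [-]
1: W B1 → L1 miss [D]
2: W B0 → L0 miss [D]
3: W B1 → L1 hit [D]
4: R B1 → L1 hit [D]
5: R B3 → L1 miss wb→B1 [-]
6: W B2 → L0 miss wb→B0 [D]
7: R B2 → L0 hit [D]
8: R B0 → L0 miss wb→B2 [-]
9: W B3 → L1 hit [D]
10: W B3 → L1 hit [D]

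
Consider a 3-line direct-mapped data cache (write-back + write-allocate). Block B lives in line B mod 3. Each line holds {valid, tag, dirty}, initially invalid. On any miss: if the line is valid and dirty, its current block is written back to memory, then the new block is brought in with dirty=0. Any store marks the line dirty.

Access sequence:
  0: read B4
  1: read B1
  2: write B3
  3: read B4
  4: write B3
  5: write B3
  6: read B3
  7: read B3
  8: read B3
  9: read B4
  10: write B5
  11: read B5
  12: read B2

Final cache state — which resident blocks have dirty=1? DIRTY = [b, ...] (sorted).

DIRTY = [3]

0: R B4 -> L1 miss  d=-]
1: R B1 -> L1 miss  d=-]
2: W B3 -> L0 miss  d=D]
3: R B4 -> L1 miss  d=-]
4: W B3 -> L0 hit  d=D]
5: W B3 -> L0 hit  d=D]
6: R B3 -> L0 hit  d=D]
7: R B3 -> L0 hit  d=D]
8: R B3 -> L0 hit  d=D]
9: R B4 -> L1 hit  d=-]
10: W B5 -> L2 miss  d=D]
11: R B5 -> L2 hit  d=D]
12: R B2 -> L2 miss wb->B5  d=-]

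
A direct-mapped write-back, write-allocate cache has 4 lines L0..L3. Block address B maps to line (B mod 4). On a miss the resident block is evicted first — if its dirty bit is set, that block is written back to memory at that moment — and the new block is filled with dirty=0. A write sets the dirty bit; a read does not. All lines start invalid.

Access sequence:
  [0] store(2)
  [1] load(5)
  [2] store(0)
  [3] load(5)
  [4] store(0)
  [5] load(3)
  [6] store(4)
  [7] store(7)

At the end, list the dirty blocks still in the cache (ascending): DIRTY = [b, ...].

DIRTY = [2, 4, 7]

  0 | W B2 → L2 miss [D]
  1 | R B5 → L1 miss [-]
  2 | W B0 → L0 miss [D]
  3 | R B5 → L1 hit [-]
  4 | W B0 → L0 hit [D]
  5 | R B3 → L3 miss [-]
  6 | W B4 → L0 miss wb→B0 [D]
  7 | W B7 → L3 miss [D]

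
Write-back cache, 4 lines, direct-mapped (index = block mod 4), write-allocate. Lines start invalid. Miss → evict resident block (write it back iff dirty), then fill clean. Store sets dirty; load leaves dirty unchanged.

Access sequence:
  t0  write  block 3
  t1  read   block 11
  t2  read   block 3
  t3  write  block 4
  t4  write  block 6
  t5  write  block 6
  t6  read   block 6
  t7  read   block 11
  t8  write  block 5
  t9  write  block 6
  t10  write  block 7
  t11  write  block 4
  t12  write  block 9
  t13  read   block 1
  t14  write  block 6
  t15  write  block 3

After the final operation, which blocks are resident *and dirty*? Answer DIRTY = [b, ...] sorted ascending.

DIRTY = [3, 4, 6]

0: W B3 → L3 miss [D]
1: R B11 → L3 miss wb→B3 [-]
2: R B3 → L3 miss [-]
3: W B4 → L0 miss [D]
4: W B6 → L2 miss [D]
5: W B6 → L2 hit [D]
6: R B6 → L2 hit [D]
7: R B11 → L3 miss [-]
8: W B5 → L1 miss [D]
9: W B6 → L2 hit [D]
10: W B7 → L3 miss [D]
11: W B4 → L0 hit [D]
12: W B9 → L1 miss wb→B5 [D]
13: R B1 → L1 miss wb→B9 [-]
14: W B6 → L2 hit [D]
15: W B3 → L3 miss wb→B7 [D]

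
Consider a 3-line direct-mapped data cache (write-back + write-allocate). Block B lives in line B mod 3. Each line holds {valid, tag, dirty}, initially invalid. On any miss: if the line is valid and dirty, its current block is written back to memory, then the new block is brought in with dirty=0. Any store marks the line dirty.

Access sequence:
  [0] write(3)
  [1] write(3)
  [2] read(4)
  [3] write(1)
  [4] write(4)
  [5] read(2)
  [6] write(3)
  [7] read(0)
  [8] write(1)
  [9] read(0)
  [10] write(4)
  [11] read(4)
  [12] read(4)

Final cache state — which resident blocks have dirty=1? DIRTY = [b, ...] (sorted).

DIRTY = [4]

0: W B3 -> L0 miss  d=D]
1: W B3 -> L0 hit  d=D]
2: R B4 -> L1 miss  d=-]
3: W B1 -> L1 miss  d=D]
4: W B4 -> L1 miss wb->B1  d=D]
5: R B2 -> L2 miss  d=-]
6: W B3 -> L0 hit  d=D]
7: R B0 -> L0 miss wb->B3  d=-]
8: W B1 -> L1 miss wb->B4  d=D]
9: R B0 -> L0 hit  d=-]
10: W B4 -> L1 miss wb->B1  d=D]
11: R B4 -> L1 hit  d=D]
12: R B4 -> L1 hit  d=D]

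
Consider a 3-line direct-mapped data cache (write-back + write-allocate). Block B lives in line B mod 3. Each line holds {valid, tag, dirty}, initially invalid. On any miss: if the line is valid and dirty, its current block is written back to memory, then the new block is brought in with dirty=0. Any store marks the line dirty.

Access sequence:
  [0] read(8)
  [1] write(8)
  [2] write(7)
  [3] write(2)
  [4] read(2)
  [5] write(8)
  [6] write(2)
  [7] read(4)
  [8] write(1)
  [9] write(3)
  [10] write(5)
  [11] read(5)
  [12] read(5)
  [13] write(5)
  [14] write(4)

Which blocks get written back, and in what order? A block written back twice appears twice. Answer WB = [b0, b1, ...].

WB = [8, 2, 8, 7, 2, 1]

  0 | R B8 → L2 miss [-]
  1 | W B8 → L2 hit [D]
  2 | W B7 → L1 miss [D]
  3 | W B2 → L2 miss wb→B8 [D]
  4 | R B2 → L2 hit [D]
  5 | W B8 → L2 miss wb→B2 [D]
  6 | W B2 → L2 miss wb→B8 [D]
  7 | R B4 → L1 miss wb→B7 [-]
  8 | W B1 → L1 miss [D]
  9 | W B3 → L0 miss [D]
  10 | W B5 → L2 miss wb→B2 [D]
  11 | R B5 → L2 hit [D]
  12 | R B5 → L2 hit [D]
  13 | W B5 → L2 hit [D]
  14 | W B4 → L1 miss wb→B1 [D]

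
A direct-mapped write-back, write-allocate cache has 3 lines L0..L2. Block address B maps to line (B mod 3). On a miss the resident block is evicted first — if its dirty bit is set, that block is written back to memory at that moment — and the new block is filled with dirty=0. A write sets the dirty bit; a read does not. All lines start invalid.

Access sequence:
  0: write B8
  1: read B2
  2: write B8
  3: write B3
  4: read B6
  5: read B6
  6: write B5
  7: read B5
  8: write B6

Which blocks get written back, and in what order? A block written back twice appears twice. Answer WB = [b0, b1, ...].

WB = [8, 3, 8]

0: W B8 -> L2 miss  d=D]
1: R B2 -> L2 miss wb->B8  d=-]
2: W B8 -> L2 miss  d=D]
3: W B3 -> L0 miss  d=D]
4: R B6 -> L0 miss wb->B3  d=-]
5: R B6 -> L0 hit  d=-]
6: W B5 -> L2 miss wb->B8  d=D]
7: R B5 -> L2 hit  d=D]
8: W B6 -> L0 hit  d=D]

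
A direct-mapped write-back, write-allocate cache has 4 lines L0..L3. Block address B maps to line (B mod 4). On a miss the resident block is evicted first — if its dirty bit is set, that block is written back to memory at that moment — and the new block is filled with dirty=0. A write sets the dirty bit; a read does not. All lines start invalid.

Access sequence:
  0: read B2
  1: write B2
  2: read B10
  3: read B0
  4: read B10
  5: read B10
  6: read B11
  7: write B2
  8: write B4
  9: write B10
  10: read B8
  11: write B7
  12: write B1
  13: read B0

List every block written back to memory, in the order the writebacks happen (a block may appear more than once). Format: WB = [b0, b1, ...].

0: R B2 -> L2 miss  d=-]
1: W B2 -> L2 hit  d=D]
2: R B10 -> L2 miss wb->B2  d=-]
3: R B0 -> L0 miss  d=-]
4: R B10 -> L2 hit  d=-]
5: R B10 -> L2 hit  d=-]
6: R B11 -> L3 miss  d=-]
7: W B2 -> L2 miss  d=D]
8: W B4 -> L0 miss  d=D]
9: W B10 -> L2 miss wb->B2  d=D]
10: R B8 -> L0 miss wb->B4  d=-]
11: W B7 -> L3 miss  d=D]
12: W B1 -> L1 miss  d=D]
13: R B0 -> L0 miss  d=-]

WB = [2, 2, 4]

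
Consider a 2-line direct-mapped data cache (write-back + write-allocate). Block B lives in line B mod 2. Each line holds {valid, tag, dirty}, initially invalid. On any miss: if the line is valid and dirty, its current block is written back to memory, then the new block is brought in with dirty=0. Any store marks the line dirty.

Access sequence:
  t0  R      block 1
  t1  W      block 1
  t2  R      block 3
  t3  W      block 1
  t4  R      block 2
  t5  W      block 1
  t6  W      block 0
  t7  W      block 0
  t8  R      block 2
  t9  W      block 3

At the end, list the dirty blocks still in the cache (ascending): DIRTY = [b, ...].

  0 | R B1 → L1 miss [-]
  1 | W B1 → L1 hit [D]
  2 | R B3 → L1 miss wb→B1 [-]
  3 | W B1 → L1 miss [D]
  4 | R B2 → L0 miss [-]
  5 | W B1 → L1 hit [D]
  6 | W B0 → L0 miss [D]
  7 | W B0 → L0 hit [D]
  8 | R B2 → L0 miss wb→B0 [-]
  9 | W B3 → L1 miss wb→B1 [D]

DIRTY = [3]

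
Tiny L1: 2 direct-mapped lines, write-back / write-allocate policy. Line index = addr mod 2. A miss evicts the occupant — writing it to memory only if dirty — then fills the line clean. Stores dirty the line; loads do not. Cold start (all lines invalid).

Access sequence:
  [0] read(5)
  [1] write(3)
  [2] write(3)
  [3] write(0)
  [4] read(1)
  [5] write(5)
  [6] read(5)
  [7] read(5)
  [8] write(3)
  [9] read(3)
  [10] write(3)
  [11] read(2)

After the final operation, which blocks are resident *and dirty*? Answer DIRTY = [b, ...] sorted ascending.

0: R B5 -> L1 miss  d=-]
1: W B3 -> L1 miss  d=D]
2: W B3 -> L1 hit  d=D]
3: W B0 -> L0 miss  d=D]
4: R B1 -> L1 miss wb->B3  d=-]
5: W B5 -> L1 miss  d=D]
6: R B5 -> L1 hit  d=D]
7: R B5 -> L1 hit  d=D]
8: W B3 -> L1 miss wb->B5  d=D]
9: R B3 -> L1 hit  d=D]
10: W B3 -> L1 hit  d=D]
11: R B2 -> L0 miss wb->B0  d=-]

DIRTY = [3]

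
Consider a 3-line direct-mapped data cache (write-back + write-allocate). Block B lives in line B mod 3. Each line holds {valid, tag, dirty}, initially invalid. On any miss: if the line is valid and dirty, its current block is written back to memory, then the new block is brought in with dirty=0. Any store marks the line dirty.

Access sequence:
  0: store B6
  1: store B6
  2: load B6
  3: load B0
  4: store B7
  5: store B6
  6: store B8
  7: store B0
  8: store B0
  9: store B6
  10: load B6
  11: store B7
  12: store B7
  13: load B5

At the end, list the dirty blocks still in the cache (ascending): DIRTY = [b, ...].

0: W B6 → L0 miss [D]
1: W B6 → L0 hit [D]
2: R B6 → L0 hit [D]
3: R B0 → L0 miss wb→B6 [-]
4: W B7 → L1 miss [D]
5: W B6 → L0 miss [D]
6: W B8 → L2 miss [D]
7: W B0 → L0 miss wb→B6 [D]
8: W B0 → L0 hit [D]
9: W B6 → L0 miss wb→B0 [D]
10: R B6 → L0 hit [D]
11: W B7 → L1 hit [D]
12: W B7 → L1 hit [D]
13: R B5 → L2 miss wb→B8 [-]

DIRTY = [6, 7]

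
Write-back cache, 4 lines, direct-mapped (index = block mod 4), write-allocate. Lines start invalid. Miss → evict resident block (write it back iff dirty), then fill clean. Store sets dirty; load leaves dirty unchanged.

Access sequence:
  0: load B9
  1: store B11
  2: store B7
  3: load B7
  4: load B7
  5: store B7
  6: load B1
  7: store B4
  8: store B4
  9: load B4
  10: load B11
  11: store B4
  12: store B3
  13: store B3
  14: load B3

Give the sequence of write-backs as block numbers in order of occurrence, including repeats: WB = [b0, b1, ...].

WB = [11, 7]

  0 | R B9 → L1 miss [-]
  1 | W B11 → L3 miss [D]
  2 | W B7 → L3 miss wb→B11 [D]
  3 | R B7 → L3 hit [D]
  4 | R B7 → L3 hit [D]
  5 | W B7 → L3 hit [D]
  6 | R B1 → L1 miss [-]
  7 | W B4 → L0 miss [D]
  8 | W B4 → L0 hit [D]
  9 | R B4 → L0 hit [D]
  10 | R B11 → L3 miss wb→B7 [-]
  11 | W B4 → L0 hit [D]
  12 | W B3 → L3 miss [D]
  13 | W B3 → L3 hit [D]
  14 | R B3 → L3 hit [D]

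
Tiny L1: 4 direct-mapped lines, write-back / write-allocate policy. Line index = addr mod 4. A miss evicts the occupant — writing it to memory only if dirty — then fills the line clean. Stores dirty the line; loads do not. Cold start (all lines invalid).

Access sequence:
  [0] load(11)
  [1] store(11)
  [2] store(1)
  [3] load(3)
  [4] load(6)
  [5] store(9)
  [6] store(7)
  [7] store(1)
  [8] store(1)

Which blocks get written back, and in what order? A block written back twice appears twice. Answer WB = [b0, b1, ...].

WB = [11, 1, 9]

  0 | R B11 → L3 miss [-]
  1 | W B11 → L3 hit [D]
  2 | W B1 → L1 miss [D]
  3 | R B3 → L3 miss wb→B11 [-]
  4 | R B6 → L2 miss [-]
  5 | W B9 → L1 miss wb→B1 [D]
  6 | W B7 → L3 miss [D]
  7 | W B1 → L1 miss wb→B9 [D]
  8 | W B1 → L1 hit [D]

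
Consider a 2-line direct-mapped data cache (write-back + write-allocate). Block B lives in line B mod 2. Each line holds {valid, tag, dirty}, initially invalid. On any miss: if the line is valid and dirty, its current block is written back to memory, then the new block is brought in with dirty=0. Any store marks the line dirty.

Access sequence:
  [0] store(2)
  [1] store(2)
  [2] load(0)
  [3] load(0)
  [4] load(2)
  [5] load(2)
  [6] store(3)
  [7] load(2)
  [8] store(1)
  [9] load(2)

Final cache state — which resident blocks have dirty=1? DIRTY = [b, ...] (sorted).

0: W B2 → L0 miss [D]
1: W B2 → L0 hit [D]
2: R B0 → L0 miss wb→B2 [-]
3: R B0 → L0 hit [-]
4: R B2 → L0 miss [-]
5: R B2 → L0 hit [-]
6: W B3 → L1 miss [D]
7: R B2 → L0 hit [-]
8: W B1 → L1 miss wb→B3 [D]
9: R B2 → L0 hit [-]

DIRTY = [1]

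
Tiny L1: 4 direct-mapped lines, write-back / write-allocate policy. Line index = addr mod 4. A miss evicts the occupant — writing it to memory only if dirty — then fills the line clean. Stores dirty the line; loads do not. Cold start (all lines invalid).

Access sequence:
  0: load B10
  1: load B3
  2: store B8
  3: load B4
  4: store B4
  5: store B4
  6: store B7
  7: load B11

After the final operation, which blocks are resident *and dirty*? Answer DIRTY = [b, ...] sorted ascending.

DIRTY = [4]

0: R B10 → L2 miss [-]
1: R B3 → L3 miss [-]
2: W B8 → L0 miss [D]
3: R B4 → L0 miss wb→B8 [-]
4: W B4 → L0 hit [D]
5: W B4 → L0 hit [D]
6: W B7 → L3 miss [D]
7: R B11 → L3 miss wb→B7 [-]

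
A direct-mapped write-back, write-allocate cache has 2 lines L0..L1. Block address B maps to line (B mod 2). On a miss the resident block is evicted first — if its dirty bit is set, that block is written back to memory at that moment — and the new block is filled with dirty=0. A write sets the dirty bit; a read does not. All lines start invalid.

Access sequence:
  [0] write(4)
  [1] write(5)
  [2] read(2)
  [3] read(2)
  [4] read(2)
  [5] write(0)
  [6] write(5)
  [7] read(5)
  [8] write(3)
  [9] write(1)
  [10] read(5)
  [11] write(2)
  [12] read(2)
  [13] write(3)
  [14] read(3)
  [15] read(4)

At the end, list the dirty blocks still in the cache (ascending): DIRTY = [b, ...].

DIRTY = [3]

0: W B4 -> L0 miss  d=D]
1: W B5 -> L1 miss  d=D]
2: R B2 -> L0 miss wb->B4  d=-]
3: R B2 -> L0 hit  d=-]
4: R B2 -> L0 hit  d=-]
5: W B0 -> L0 miss  d=D]
6: W B5 -> L1 hit  d=D]
7: R B5 -> L1 hit  d=D]
8: W B3 -> L1 miss wb->B5  d=D]
9: W B1 -> L1 miss wb->B3  d=D]
10: R B5 -> L1 miss wb->B1  d=-]
11: W B2 -> L0 miss wb->B0  d=D]
12: R B2 -> L0 hit  d=D]
13: W B3 -> L1 miss  d=D]
14: R B3 -> L1 hit  d=D]
15: R B4 -> L0 miss wb->B2  d=-]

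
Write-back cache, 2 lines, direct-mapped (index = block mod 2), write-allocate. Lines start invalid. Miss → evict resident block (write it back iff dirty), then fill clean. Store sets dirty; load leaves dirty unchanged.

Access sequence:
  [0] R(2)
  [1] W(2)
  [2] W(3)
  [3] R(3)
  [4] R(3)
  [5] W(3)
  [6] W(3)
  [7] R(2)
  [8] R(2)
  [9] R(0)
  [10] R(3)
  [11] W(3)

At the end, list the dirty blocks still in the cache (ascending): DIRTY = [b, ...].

DIRTY = [3]

0: R B2 -> L0 miss  d=-]
1: W B2 -> L0 hit  d=D]
2: W B3 -> L1 miss  d=D]
3: R B3 -> L1 hit  d=D]
4: R B3 -> L1 hit  d=D]
5: W B3 -> L1 hit  d=D]
6: W B3 -> L1 hit  d=D]
7: R B2 -> L0 hit  d=D]
8: R B2 -> L0 hit  d=D]
9: R B0 -> L0 miss wb->B2  d=-]
10: R B3 -> L1 hit  d=D]
11: W B3 -> L1 hit  d=D]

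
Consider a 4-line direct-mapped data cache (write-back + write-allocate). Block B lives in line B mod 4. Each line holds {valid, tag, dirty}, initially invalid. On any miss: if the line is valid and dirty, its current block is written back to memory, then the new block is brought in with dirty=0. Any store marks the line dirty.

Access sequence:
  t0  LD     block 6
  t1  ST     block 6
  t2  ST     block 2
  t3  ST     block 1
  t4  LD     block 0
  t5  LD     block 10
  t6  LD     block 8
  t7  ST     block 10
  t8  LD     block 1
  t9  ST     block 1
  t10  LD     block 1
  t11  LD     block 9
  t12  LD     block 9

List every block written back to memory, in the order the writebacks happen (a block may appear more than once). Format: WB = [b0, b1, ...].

WB = [6, 2, 1]

0: R B6 -> L2 miss  d=-]
1: W B6 -> L2 hit  d=D]
2: W B2 -> L2 miss wb->B6  d=D]
3: W B1 -> L1 miss  d=D]
4: R B0 -> L0 miss  d=-]
5: R B10 -> L2 miss wb->B2  d=-]
6: R B8 -> L0 miss  d=-]
7: W B10 -> L2 hit  d=D]
8: R B1 -> L1 hit  d=D]
9: W B1 -> L1 hit  d=D]
10: R B1 -> L1 hit  d=D]
11: R B9 -> L1 miss wb->B1  d=-]
12: R B9 -> L1 hit  d=-]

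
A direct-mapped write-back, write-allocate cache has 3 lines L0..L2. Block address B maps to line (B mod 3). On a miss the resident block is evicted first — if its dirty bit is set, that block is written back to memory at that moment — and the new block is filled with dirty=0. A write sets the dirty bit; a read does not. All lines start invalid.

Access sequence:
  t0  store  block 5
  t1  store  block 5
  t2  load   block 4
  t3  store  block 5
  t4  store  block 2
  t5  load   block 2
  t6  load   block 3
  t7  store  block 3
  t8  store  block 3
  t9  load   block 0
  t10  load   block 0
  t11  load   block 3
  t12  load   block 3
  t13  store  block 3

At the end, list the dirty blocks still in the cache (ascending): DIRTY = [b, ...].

0: W B5 → L2 miss [D]
1: W B5 → L2 hit [D]
2: R B4 → L1 miss [-]
3: W B5 → L2 hit [D]
4: W B2 → L2 miss wb→B5 [D]
5: R B2 → L2 hit [D]
6: R B3 → L0 miss [-]
7: W B3 → L0 hit [D]
8: W B3 → L0 hit [D]
9: R B0 → L0 miss wb→B3 [-]
10: R B0 → L0 hit [-]
11: R B3 → L0 miss [-]
12: R B3 → L0 hit [-]
13: W B3 → L0 hit [D]

DIRTY = [2, 3]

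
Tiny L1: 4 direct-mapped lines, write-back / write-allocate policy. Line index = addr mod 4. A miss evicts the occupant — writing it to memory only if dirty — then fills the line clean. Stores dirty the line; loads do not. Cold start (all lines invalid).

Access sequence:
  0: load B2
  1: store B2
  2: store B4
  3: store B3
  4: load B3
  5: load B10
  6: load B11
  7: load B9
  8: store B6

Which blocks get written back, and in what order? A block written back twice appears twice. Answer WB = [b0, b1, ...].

WB = [2, 3]

  0 | R B2 → L2 miss [-]
  1 | W B2 → L2 hit [D]
  2 | W B4 → L0 miss [D]
  3 | W B3 → L3 miss [D]
  4 | R B3 → L3 hit [D]
  5 | R B10 → L2 miss wb→B2 [-]
  6 | R B11 → L3 miss wb→B3 [-]
  7 | R B9 → L1 miss [-]
  8 | W B6 → L2 miss [D]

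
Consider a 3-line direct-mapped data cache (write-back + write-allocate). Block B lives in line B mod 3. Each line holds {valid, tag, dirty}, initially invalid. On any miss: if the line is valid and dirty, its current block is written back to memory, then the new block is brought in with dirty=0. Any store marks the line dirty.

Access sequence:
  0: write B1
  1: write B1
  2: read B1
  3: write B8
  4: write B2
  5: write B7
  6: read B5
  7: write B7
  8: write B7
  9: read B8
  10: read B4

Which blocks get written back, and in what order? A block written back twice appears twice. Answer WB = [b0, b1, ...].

WB = [8, 1, 2, 7]

0: W B1 -> L1 miss  d=D]
1: W B1 -> L1 hit  d=D]
2: R B1 -> L1 hit  d=D]
3: W B8 -> L2 miss  d=D]
4: W B2 -> L2 miss wb->B8  d=D]
5: W B7 -> L1 miss wb->B1  d=D]
6: R B5 -> L2 miss wb->B2  d=-]
7: W B7 -> L1 hit  d=D]
8: W B7 -> L1 hit  d=D]
9: R B8 -> L2 miss  d=-]
10: R B4 -> L1 miss wb->B7  d=-]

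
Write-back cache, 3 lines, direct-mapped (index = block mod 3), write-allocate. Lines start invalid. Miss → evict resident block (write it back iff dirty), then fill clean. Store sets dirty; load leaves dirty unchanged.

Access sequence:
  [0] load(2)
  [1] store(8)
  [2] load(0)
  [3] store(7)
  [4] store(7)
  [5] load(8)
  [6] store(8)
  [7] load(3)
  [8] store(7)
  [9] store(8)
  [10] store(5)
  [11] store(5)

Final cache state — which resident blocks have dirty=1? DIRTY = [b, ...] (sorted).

  0 | R B2 → L2 miss [-]
  1 | W B8 → L2 miss [D]
  2 | R B0 → L0 miss [-]
  3 | W B7 → L1 miss [D]
  4 | W B7 → L1 hit [D]
  5 | R B8 → L2 hit [D]
  6 | W B8 → L2 hit [D]
  7 | R B3 → L0 miss [-]
  8 | W B7 → L1 hit [D]
  9 | W B8 → L2 hit [D]
  10 | W B5 → L2 miss wb→B8 [D]
  11 | W B5 → L2 hit [D]

DIRTY = [5, 7]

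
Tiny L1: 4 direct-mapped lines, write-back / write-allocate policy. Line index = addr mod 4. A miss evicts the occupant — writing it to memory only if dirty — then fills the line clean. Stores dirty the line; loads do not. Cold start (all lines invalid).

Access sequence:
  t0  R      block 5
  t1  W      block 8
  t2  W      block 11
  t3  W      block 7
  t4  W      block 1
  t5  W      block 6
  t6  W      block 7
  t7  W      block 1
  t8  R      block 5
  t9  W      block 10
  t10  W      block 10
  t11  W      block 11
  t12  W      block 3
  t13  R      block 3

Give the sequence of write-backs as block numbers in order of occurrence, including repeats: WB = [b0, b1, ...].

WB = [11, 1, 6, 7, 11]

0: R B5 -> L1 miss  d=-]
1: W B8 -> L0 miss  d=D]
2: W B11 -> L3 miss  d=D]
3: W B7 -> L3 miss wb->B11  d=D]
4: W B1 -> L1 miss  d=D]
5: W B6 -> L2 miss  d=D]
6: W B7 -> L3 hit  d=D]
7: W B1 -> L1 hit  d=D]
8: R B5 -> L1 miss wb->B1  d=-]
9: W B10 -> L2 miss wb->B6  d=D]
10: W B10 -> L2 hit  d=D]
11: W B11 -> L3 miss wb->B7  d=D]
12: W B3 -> L3 miss wb->B11  d=D]
13: R B3 -> L3 hit  d=D]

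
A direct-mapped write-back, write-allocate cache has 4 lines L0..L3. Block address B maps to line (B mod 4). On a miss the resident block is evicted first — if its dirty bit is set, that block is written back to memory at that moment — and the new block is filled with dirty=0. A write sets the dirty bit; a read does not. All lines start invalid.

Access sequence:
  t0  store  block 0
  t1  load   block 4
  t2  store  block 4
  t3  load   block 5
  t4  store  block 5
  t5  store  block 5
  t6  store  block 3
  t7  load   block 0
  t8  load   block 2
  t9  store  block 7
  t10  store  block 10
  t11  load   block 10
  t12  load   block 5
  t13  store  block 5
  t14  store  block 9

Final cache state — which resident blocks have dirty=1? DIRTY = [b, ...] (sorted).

DIRTY = [7, 9, 10]

0: W B0 -> L0 miss  d=D]
1: R B4 -> L0 miss wb->B0  d=-]
2: W B4 -> L0 hit  d=D]
3: R B5 -> L1 miss  d=-]
4: W B5 -> L1 hit  d=D]
5: W B5 -> L1 hit  d=D]
6: W B3 -> L3 miss  d=D]
7: R B0 -> L0 miss wb->B4  d=-]
8: R B2 -> L2 miss  d=-]
9: W B7 -> L3 miss wb->B3  d=D]
10: W B10 -> L2 miss  d=D]
11: R B10 -> L2 hit  d=D]
12: R B5 -> L1 hit  d=D]
13: W B5 -> L1 hit  d=D]
14: W B9 -> L1 miss wb->B5  d=D]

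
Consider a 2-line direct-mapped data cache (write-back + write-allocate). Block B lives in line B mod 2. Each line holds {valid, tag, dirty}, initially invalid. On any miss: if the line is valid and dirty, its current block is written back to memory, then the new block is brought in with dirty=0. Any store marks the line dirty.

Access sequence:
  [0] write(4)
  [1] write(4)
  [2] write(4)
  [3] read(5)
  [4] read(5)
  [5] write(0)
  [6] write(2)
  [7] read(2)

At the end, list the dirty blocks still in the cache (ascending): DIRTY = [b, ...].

DIRTY = [2]

0: W B4 → L0 miss [D]
1: W B4 → L0 hit [D]
2: W B4 → L0 hit [D]
3: R B5 → L1 miss [-]
4: R B5 → L1 hit [-]
5: W B0 → L0 miss wb→B4 [D]
6: W B2 → L0 miss wb→B0 [D]
7: R B2 → L0 hit [D]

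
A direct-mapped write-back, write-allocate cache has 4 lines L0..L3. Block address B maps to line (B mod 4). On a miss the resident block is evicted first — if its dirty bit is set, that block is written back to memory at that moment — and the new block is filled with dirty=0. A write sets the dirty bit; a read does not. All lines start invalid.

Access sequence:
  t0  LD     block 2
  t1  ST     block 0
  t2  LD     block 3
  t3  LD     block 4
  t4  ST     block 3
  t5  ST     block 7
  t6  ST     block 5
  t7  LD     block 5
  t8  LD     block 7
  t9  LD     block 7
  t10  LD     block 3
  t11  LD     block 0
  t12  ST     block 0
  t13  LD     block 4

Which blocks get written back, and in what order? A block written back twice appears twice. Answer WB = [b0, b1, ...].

0: R B2 -> L2 miss  d=-]
1: W B0 -> L0 miss  d=D]
2: R B3 -> L3 miss  d=-]
3: R B4 -> L0 miss wb->B0  d=-]
4: W B3 -> L3 hit  d=D]
5: W B7 -> L3 miss wb->B3  d=D]
6: W B5 -> L1 miss  d=D]
7: R B5 -> L1 hit  d=D]
8: R B7 -> L3 hit  d=D]
9: R B7 -> L3 hit  d=D]
10: R B3 -> L3 miss wb->B7  d=-]
11: R B0 -> L0 miss  d=-]
12: W B0 -> L0 hit  d=D]
13: R B4 -> L0 miss wb->B0  d=-]

WB = [0, 3, 7, 0]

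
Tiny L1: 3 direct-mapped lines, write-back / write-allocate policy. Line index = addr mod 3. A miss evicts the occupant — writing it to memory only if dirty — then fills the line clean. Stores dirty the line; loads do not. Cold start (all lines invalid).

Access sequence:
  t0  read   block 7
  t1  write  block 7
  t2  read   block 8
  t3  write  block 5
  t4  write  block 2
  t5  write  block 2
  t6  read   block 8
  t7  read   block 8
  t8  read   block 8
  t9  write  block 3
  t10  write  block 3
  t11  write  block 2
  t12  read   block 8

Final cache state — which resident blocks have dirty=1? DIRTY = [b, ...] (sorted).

DIRTY = [3, 7]

  0 | R B7 → L1 miss [-]
  1 | W B7 → L1 hit [D]
  2 | R B8 → L2 miss [-]
  3 | W B5 → L2 miss [D]
  4 | W B2 → L2 miss wb→B5 [D]
  5 | W B2 → L2 hit [D]
  6 | R B8 → L2 miss wb→B2 [-]
  7 | R B8 → L2 hit [-]
  8 | R B8 → L2 hit [-]
  9 | W B3 → L0 miss [D]
  10 | W B3 → L0 hit [D]
  11 | W B2 → L2 miss [D]
  12 | R B8 → L2 miss wb→B2 [-]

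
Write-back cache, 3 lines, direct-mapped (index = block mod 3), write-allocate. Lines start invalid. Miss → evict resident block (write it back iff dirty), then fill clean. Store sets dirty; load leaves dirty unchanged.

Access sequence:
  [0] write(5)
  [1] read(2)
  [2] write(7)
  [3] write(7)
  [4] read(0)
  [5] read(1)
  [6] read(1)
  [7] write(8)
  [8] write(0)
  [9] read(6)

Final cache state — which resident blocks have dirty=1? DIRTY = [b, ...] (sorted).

  0 | W B5 → L2 miss [D]
  1 | R B2 → L2 miss wb→B5 [-]
  2 | W B7 → L1 miss [D]
  3 | W B7 → L1 hit [D]
  4 | R B0 → L0 miss [-]
  5 | R B1 → L1 miss wb→B7 [-]
  6 | R B1 → L1 hit [-]
  7 | W B8 → L2 miss [D]
  8 | W B0 → L0 hit [D]
  9 | R B6 → L0 miss wb→B0 [-]

DIRTY = [8]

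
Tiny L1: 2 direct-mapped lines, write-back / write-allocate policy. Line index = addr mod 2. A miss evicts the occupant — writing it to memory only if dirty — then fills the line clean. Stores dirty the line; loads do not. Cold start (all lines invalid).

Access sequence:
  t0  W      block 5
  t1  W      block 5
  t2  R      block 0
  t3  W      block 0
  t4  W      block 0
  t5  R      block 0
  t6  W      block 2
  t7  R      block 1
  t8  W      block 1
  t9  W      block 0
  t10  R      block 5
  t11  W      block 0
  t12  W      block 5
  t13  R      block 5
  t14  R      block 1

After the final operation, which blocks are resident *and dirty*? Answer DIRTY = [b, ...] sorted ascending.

DIRTY = [0]

  0 | W B5 → L1 miss [D]
  1 | W B5 → L1 hit [D]
  2 | R B0 → L0 miss [-]
  3 | W B0 → L0 hit [D]
  4 | W B0 → L0 hit [D]
  5 | R B0 → L0 hit [D]
  6 | W B2 → L0 miss wb→B0 [D]
  7 | R B1 → L1 miss wb→B5 [-]
  8 | W B1 → L1 hit [D]
  9 | W B0 → L0 miss wb→B2 [D]
  10 | R B5 → L1 miss wb→B1 [-]
  11 | W B0 → L0 hit [D]
  12 | W B5 → L1 hit [D]
  13 | R B5 → L1 hit [D]
  14 | R B1 → L1 miss wb→B5 [-]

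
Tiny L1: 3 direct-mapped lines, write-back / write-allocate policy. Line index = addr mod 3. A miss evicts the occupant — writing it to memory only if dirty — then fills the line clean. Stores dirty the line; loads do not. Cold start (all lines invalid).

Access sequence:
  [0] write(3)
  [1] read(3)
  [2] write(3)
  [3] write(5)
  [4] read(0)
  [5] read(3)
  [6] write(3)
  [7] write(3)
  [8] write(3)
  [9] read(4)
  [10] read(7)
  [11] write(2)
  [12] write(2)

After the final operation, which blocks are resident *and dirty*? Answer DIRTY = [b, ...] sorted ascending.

  0 | W B3 → L0 miss [D]
  1 | R B3 → L0 hit [D]
  2 | W B3 → L0 hit [D]
  3 | W B5 → L2 miss [D]
  4 | R B0 → L0 miss wb→B3 [-]
  5 | R B3 → L0 miss [-]
  6 | W B3 → L0 hit [D]
  7 | W B3 → L0 hit [D]
  8 | W B3 → L0 hit [D]
  9 | R B4 → L1 miss [-]
  10 | R B7 → L1 miss [-]
  11 | W B2 → L2 miss wb→B5 [D]
  12 | W B2 → L2 hit [D]

DIRTY = [2, 3]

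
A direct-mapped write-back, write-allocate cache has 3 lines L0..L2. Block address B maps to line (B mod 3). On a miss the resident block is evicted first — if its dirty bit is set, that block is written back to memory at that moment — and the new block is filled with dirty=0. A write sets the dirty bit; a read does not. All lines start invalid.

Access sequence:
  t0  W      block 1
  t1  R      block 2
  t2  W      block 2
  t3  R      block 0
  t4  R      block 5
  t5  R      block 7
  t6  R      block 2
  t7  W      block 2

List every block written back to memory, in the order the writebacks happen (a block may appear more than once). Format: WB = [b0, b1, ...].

WB = [2, 1]

  0 | W B1 → L1 miss [D]
  1 | R B2 → L2 miss [-]
  2 | W B2 → L2 hit [D]
  3 | R B0 → L0 miss [-]
  4 | R B5 → L2 miss wb→B2 [-]
  5 | R B7 → L1 miss wb→B1 [-]
  6 | R B2 → L2 miss [-]
  7 | W B2 → L2 hit [D]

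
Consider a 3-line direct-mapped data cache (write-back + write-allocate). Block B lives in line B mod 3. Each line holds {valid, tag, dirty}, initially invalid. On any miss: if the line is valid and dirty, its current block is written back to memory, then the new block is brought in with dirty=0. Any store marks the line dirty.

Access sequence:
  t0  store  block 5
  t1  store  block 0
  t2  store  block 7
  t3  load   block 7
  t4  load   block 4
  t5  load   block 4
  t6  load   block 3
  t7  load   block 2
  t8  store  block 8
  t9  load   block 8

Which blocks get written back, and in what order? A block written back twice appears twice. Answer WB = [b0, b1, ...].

0: W B5 → L2 miss [D]
1: W B0 → L0 miss [D]
2: W B7 → L1 miss [D]
3: R B7 → L1 hit [D]
4: R B4 → L1 miss wb→B7 [-]
5: R B4 → L1 hit [-]
6: R B3 → L0 miss wb→B0 [-]
7: R B2 → L2 miss wb→B5 [-]
8: W B8 → L2 miss [D]
9: R B8 → L2 hit [D]

WB = [7, 0, 5]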